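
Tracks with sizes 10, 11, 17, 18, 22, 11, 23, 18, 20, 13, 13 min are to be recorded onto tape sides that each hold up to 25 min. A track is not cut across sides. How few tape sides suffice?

9

Total = 23 + 22 + 20 + 18 + 18 + 17 + 13 + 13 + 11 + 11 + 10 = 176 min.
Lower bound: ⌈176/25⌉ = 8 tape sides.
A packing using 9 tape sides:
  side 1: 23 = 23
  side 2: 22 = 22
  side 3: 20 = 20
  side 4: 18 = 18
  side 5: 18 = 18
  side 6: 17 = 17
  side 7: 13 + 11 = 24
  side 8: 13 + 11 = 24
  side 9: 10 = 10
No arrangement into 8 tape sides stays within capacity, so 9 is optimal.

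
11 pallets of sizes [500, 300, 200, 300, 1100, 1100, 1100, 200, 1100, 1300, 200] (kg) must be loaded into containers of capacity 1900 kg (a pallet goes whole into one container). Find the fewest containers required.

Total = 1300 + 1100 + 1100 + 1100 + 1100 + 500 + 300 + 300 + 200 + 200 + 200 = 7400 kg.
Lower bound: ⌈7400/1900⌉ = 4 containers.
Also, 5 pallets each exceed 950 kg, and no two of those can share a container, so at least 5 containers are needed.
A packing using 5 containers:
  container 1: 1300 + 500 = 1800
  container 2: 1100 + 300 + 300 + 200 = 1900
  container 3: 1100 + 200 + 200 = 1500
  container 4: 1100 = 1100
  container 5: 1100 = 1100
This matches the lower bound, so 5 is optimal.

5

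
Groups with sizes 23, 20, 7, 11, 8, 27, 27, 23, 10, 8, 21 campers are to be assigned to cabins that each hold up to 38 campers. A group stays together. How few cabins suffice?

6

Total = 27 + 27 + 23 + 23 + 21 + 20 + 11 + 10 + 8 + 8 + 7 = 185 campers.
Lower bound: ⌈185/38⌉ = 5 cabins.
Also, 6 groups each exceed 19 campers, and no two of those can share a cabin, so at least 6 cabins are needed.
A packing using 6 cabins:
  cabin 1: 27 + 11 = 38
  cabin 2: 27 + 10 = 37
  cabin 3: 23 + 8 + 7 = 38
  cabin 4: 23 + 8 = 31
  cabin 5: 21 = 21
  cabin 6: 20 = 20
This matches the lower bound, so 6 is optimal.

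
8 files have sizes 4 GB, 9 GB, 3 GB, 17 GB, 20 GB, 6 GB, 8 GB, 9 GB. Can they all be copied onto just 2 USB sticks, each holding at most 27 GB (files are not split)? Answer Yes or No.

Total = 76 GB; ⌈76/27⌉ = 3.
At least 3 USB sticks are required, but only 2 are allowed.

No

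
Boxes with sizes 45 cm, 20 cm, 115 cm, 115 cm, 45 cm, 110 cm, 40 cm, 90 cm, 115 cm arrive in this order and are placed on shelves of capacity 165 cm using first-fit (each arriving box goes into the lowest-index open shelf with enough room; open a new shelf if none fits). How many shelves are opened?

6

  45 → shelf 1 (new)  [load 45/165]
  20 → shelf 1  [load 65/165]
  115 → shelf 2 (new)  [load 115/165]
  115 → shelf 3 (new)  [load 115/165]
  45 → shelf 1  [load 110/165]
  110 → shelf 4 (new)  [load 110/165]
  40 → shelf 1  [load 150/165]
  90 → shelf 5 (new)  [load 90/165]
  115 → shelf 6 (new)  [load 115/165]
6 shelves opened.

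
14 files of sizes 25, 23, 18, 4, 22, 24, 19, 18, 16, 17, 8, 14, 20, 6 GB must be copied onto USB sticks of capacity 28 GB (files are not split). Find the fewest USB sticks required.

Total = 25 + 24 + 23 + 22 + 20 + 19 + 18 + 18 + 17 + 16 + 14 + 8 + 6 + 4 = 234 GB.
Lower bound: ⌈234/28⌉ = 9 USB sticks.
Also, 10 files each exceed 14 GB, and no two of those can share a USB stick, so at least 10 USB sticks are needed.
A packing using 11 USB sticks:
  USB stick 1: 25 = 25
  USB stick 2: 24 + 4 = 28
  USB stick 3: 23 = 23
  USB stick 4: 22 + 6 = 28
  USB stick 5: 20 + 8 = 28
  USB stick 6: 19 = 19
  USB stick 7: 18 = 18
  USB stick 8: 18 = 18
  USB stick 9: 17 = 17
  USB stick 10: 16 = 16
  USB stick 11: 14 = 14
No arrangement into 10 USB sticks stays within capacity, so 11 is optimal.

11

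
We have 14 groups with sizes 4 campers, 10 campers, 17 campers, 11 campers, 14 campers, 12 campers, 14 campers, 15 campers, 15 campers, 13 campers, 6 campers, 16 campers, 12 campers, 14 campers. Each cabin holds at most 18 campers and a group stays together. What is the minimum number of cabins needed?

12

Total = 17 + 16 + 15 + 15 + 14 + 14 + 14 + 13 + 12 + 12 + 11 + 10 + 6 + 4 = 173 campers.
Lower bound: ⌈173/18⌉ = 10 cabins.
Also, 12 groups each exceed 9 campers, and no two of those can share a cabin, so at least 12 cabins are needed.
A packing using 12 cabins:
  cabin 1: 17 = 17
  cabin 2: 16 = 16
  cabin 3: 15 = 15
  cabin 4: 15 = 15
  cabin 5: 14 + 4 = 18
  cabin 6: 14 = 14
  cabin 7: 14 = 14
  cabin 8: 13 = 13
  cabin 9: 12 + 6 = 18
  cabin 10: 12 = 12
  cabin 11: 11 = 11
  cabin 12: 10 = 10
This matches the lower bound, so 12 is optimal.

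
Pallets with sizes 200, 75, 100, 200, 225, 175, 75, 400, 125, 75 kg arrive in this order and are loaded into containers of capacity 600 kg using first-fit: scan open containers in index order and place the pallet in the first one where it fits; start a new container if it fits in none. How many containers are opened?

  200 → container 1 (new)  [load 200/600]
  75 → container 1  [load 275/600]
  100 → container 1  [load 375/600]
  200 → container 1  [load 575/600]
  225 → container 2 (new)  [load 225/600]
  175 → container 2  [load 400/600]
  75 → container 2  [load 475/600]
  400 → container 3 (new)  [load 400/600]
  125 → container 2  [load 600/600]
  75 → container 3  [load 475/600]
3 containers opened.

3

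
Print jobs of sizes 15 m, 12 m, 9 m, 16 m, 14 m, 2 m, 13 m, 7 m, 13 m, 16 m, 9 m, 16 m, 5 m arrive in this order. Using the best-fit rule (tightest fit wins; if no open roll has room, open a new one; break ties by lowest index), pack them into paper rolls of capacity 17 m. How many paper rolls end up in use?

10

  15 → roll 1 (new)  [load 15/17]
  12 → roll 2 (new)  [load 12/17]
  9 → roll 3 (new)  [load 9/17]
  16 → roll 4 (new)  [load 16/17]
  14 → roll 5 (new)  [load 14/17]
  2 → roll 1  [load 17/17]
  13 → roll 6 (new)  [load 13/17]
  7 → roll 3  [load 16/17]
  13 → roll 7 (new)  [load 13/17]
  16 → roll 8 (new)  [load 16/17]
  9 → roll 9 (new)  [load 9/17]
  16 → roll 10 (new)  [load 16/17]
  5 → roll 2  [load 17/17]
10 paper rolls opened.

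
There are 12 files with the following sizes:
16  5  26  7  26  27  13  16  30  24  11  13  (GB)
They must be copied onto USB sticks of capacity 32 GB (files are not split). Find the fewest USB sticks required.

Total = 30 + 27 + 26 + 26 + 24 + 16 + 16 + 13 + 13 + 11 + 7 + 5 = 214 GB.
Lower bound: ⌈214/32⌉ = 7 USB sticks.
A packing using 8 USB sticks:
  USB stick 1: 30 = 30
  USB stick 2: 27 + 5 = 32
  USB stick 3: 26 = 26
  USB stick 4: 26 = 26
  USB stick 5: 24 + 7 = 31
  USB stick 6: 16 + 16 = 32
  USB stick 7: 13 + 13 = 26
  USB stick 8: 11 = 11
No arrangement into 7 USB sticks stays within capacity, so 8 is optimal.

8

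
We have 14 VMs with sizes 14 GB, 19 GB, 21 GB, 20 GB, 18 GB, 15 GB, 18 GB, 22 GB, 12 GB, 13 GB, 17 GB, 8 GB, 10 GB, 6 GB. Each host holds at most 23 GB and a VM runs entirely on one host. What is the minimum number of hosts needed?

11

Total = 22 + 21 + 20 + 19 + 18 + 18 + 17 + 15 + 14 + 13 + 12 + 10 + 8 + 6 = 213 GB.
Lower bound: ⌈213/23⌉ = 10 hosts.
Also, 11 VMs each exceed 23/2 GB, and no two of those can share a host, so at least 11 hosts are needed.
A packing using 11 hosts:
  host 1: 22 = 22
  host 2: 21 = 21
  host 3: 20 = 20
  host 4: 19 = 19
  host 5: 18 = 18
  host 6: 18 = 18
  host 7: 17 + 6 = 23
  host 8: 15 + 8 = 23
  host 9: 14 = 14
  host 10: 13 + 10 = 23
  host 11: 12 = 12
This matches the lower bound, so 11 is optimal.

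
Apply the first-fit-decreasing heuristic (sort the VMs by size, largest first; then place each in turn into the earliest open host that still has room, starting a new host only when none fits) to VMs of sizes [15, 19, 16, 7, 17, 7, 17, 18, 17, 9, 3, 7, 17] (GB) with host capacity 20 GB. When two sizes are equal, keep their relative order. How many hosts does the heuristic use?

10

Sorted descending: 19, 18, 17, 17, 17, 17, 16, 15, 9, 7, 7, 7, 3.
  19 → host 1 (new)  [load 19/20]
  18 → host 2 (new)  [load 18/20]
  17 → host 3 (new)  [load 17/20]
  17 → host 4 (new)  [load 17/20]
  17 → host 5 (new)  [load 17/20]
  17 → host 6 (new)  [load 17/20]
  16 → host 7 (new)  [load 16/20]
  15 → host 8 (new)  [load 15/20]
  9 → host 9 (new)  [load 9/20]
  7 → host 9  [load 16/20]
  7 → host 10 (new)  [load 7/20]
  7 → host 10  [load 14/20]
  3 → host 3  [load 20/20]
10 hosts opened.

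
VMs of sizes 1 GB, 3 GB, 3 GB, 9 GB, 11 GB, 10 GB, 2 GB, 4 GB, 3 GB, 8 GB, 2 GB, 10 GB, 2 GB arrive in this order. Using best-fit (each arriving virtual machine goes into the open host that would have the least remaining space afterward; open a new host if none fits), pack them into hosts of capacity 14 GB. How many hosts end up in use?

  1 → host 1 (new)  [load 1/14]
  3 → host 1  [load 4/14]
  3 → host 1  [load 7/14]
  9 → host 2 (new)  [load 9/14]
  11 → host 3 (new)  [load 11/14]
  10 → host 4 (new)  [load 10/14]
  2 → host 3  [load 13/14]
  4 → host 4  [load 14/14]
  3 → host 2  [load 12/14]
  8 → host 5 (new)  [load 8/14]
  2 → host 2  [load 14/14]
  10 → host 6 (new)  [load 10/14]
  2 → host 6  [load 12/14]
6 hosts opened.

6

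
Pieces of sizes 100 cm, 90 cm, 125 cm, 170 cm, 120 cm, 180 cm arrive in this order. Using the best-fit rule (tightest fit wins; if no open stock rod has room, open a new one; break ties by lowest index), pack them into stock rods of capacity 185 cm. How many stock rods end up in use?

  100 → stock rod 1 (new)  [load 100/185]
  90 → stock rod 2 (new)  [load 90/185]
  125 → stock rod 3 (new)  [load 125/185]
  170 → stock rod 4 (new)  [load 170/185]
  120 → stock rod 5 (new)  [load 120/185]
  180 → stock rod 6 (new)  [load 180/185]
6 stock rods opened.

6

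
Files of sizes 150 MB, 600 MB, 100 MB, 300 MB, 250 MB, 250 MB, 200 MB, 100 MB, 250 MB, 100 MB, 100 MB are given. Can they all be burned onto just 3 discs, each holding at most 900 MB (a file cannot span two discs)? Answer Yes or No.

Yes

A valid assignment using 3 discs:
  disc 1: 600 + 300 = 900
  disc 2: 250 + 250 + 250 + 150 = 900
  disc 3: 200 + 100 + 100 + 100 + 100 = 600
Every load is within 900 MB, so 3 discs suffice.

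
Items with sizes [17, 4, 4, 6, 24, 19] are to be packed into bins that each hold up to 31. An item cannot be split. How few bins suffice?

Total = 24 + 19 + 17 + 6 + 4 + 4 = 74.
Lower bound: ⌈74/31⌉ = 3 bins.
A packing using 3 bins:
  bin 1: 24 + 6 = 30
  bin 2: 19 + 4 + 4 = 27
  bin 3: 17 = 17
This matches the lower bound, so 3 is optimal.

3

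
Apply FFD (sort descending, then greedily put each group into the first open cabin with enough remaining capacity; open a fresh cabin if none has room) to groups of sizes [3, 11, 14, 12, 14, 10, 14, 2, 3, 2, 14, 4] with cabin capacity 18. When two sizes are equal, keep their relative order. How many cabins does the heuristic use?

Sorted descending: 14, 14, 14, 14, 12, 11, 10, 4, 3, 3, 2, 2.
  14 → cabin 1 (new)  [load 14/18]
  14 → cabin 2 (new)  [load 14/18]
  14 → cabin 3 (new)  [load 14/18]
  14 → cabin 4 (new)  [load 14/18]
  12 → cabin 5 (new)  [load 12/18]
  11 → cabin 6 (new)  [load 11/18]
  10 → cabin 7 (new)  [load 10/18]
  4 → cabin 1  [load 18/18]
  3 → cabin 2  [load 17/18]
  3 → cabin 3  [load 17/18]
  2 → cabin 4  [load 16/18]
  2 → cabin 4  [load 18/18]
7 cabins opened.

7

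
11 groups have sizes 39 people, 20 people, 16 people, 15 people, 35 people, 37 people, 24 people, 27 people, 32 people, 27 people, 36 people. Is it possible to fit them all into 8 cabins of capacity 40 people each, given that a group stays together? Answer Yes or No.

Total = 308 people; ⌈308/40⌉ = 8.
The bound of 8 does not rule out 8, but exhaustive search shows no assignment into 8 cabins of capacity 40 people exists — the minimum is 9.

No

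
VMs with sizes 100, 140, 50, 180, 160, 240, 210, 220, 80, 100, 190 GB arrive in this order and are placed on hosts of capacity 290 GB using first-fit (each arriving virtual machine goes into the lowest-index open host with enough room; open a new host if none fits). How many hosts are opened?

  100 → host 1 (new)  [load 100/290]
  140 → host 1  [load 240/290]
  50 → host 1  [load 290/290]
  180 → host 2 (new)  [load 180/290]
  160 → host 3 (new)  [load 160/290]
  240 → host 4 (new)  [load 240/290]
  210 → host 5 (new)  [load 210/290]
  220 → host 6 (new)  [load 220/290]
  80 → host 2  [load 260/290]
  100 → host 3  [load 260/290]
  190 → host 7 (new)  [load 190/290]
7 hosts opened.

7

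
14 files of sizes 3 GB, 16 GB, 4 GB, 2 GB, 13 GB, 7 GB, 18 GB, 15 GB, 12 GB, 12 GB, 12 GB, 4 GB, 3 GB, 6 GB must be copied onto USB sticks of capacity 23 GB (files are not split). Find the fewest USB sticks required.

Total = 18 + 16 + 15 + 13 + 12 + 12 + 12 + 7 + 6 + 4 + 4 + 3 + 3 + 2 = 127 GB.
Lower bound: ⌈127/23⌉ = 6 USB sticks.
Also, 7 files each exceed 23/2 GB, and no two of those can share a USB stick, so at least 7 USB sticks are needed.
A packing using 7 USB sticks:
  USB stick 1: 18 + 4 = 22
  USB stick 2: 16 + 7 = 23
  USB stick 3: 15 + 6 + 2 = 23
  USB stick 4: 13 + 4 + 3 + 3 = 23
  USB stick 5: 12 = 12
  USB stick 6: 12 = 12
  USB stick 7: 12 = 12
This matches the lower bound, so 7 is optimal.

7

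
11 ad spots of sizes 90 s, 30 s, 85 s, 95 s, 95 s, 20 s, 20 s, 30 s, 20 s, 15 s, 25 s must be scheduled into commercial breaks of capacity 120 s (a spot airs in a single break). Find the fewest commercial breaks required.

Total = 95 + 95 + 90 + 85 + 30 + 30 + 25 + 20 + 20 + 20 + 15 = 525 s.
Lower bound: ⌈525/120⌉ = 5 commercial breaks.
A packing using 5 commercial breaks:
  break 1: 95 + 25 = 120
  break 2: 95 + 20 = 115
  break 3: 90 + 30 = 120
  break 4: 85 + 30 = 115
  break 5: 20 + 20 + 15 = 55
This matches the lower bound, so 5 is optimal.

5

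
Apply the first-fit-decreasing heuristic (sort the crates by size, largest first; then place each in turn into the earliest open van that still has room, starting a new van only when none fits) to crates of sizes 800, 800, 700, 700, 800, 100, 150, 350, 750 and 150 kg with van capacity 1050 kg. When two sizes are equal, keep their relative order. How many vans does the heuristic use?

6

Sorted descending: 800, 800, 800, 750, 700, 700, 350, 150, 150, 100.
  800 → van 1 (new)  [load 800/1050]
  800 → van 2 (new)  [load 800/1050]
  800 → van 3 (new)  [load 800/1050]
  750 → van 4 (new)  [load 750/1050]
  700 → van 5 (new)  [load 700/1050]
  700 → van 6 (new)  [load 700/1050]
  350 → van 5  [load 1050/1050]
  150 → van 1  [load 950/1050]
  150 → van 2  [load 950/1050]
  100 → van 1  [load 1050/1050]
6 vans opened.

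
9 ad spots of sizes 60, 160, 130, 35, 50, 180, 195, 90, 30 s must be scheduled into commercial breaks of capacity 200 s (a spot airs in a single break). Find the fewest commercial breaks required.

5

Total = 195 + 180 + 160 + 130 + 90 + 60 + 50 + 35 + 30 = 930 s.
Lower bound: ⌈930/200⌉ = 5 commercial breaks.
A packing using 5 commercial breaks:
  break 1: 195 = 195
  break 2: 180 = 180
  break 3: 160 + 35 = 195
  break 4: 130 + 60 = 190
  break 5: 90 + 50 + 30 = 170
This matches the lower bound, so 5 is optimal.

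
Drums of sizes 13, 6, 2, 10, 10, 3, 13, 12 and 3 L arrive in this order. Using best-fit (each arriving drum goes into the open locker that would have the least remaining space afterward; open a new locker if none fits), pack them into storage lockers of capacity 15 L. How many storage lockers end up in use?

6

  13 → locker 1 (new)  [load 13/15]
  6 → locker 2 (new)  [load 6/15]
  2 → locker 1  [load 15/15]
  10 → locker 3 (new)  [load 10/15]
  10 → locker 4 (new)  [load 10/15]
  3 → locker 3  [load 13/15]
  13 → locker 5 (new)  [load 13/15]
  12 → locker 6 (new)  [load 12/15]
  3 → locker 6  [load 15/15]
6 storage lockers opened.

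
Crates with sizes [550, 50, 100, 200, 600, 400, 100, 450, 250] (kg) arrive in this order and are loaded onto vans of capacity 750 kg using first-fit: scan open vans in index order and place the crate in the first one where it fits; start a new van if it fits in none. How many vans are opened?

4

  550 → van 1 (new)  [load 550/750]
  50 → van 1  [load 600/750]
  100 → van 1  [load 700/750]
  200 → van 2 (new)  [load 200/750]
  600 → van 3 (new)  [load 600/750]
  400 → van 2  [load 600/750]
  100 → van 2  [load 700/750]
  450 → van 4 (new)  [load 450/750]
  250 → van 4  [load 700/750]
4 vans opened.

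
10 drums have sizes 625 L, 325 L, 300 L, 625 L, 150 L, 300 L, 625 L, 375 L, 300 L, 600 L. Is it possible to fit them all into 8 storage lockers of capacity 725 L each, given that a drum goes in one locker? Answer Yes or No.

Yes

A valid assignment using 7 storage lockers:
  locker 1: 625 = 625
  locker 2: 625 = 625
  locker 3: 625 = 625
  locker 4: 600 = 600
  locker 5: 375 + 325 = 700
  locker 6: 300 + 300 = 600
  locker 7: 300 + 150 = 450
That uses only 7 ≤ 8, so 8 storage lockers are enough.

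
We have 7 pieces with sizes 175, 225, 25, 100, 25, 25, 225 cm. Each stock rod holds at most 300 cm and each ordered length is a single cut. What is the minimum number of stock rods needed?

Total = 225 + 225 + 175 + 100 + 25 + 25 + 25 = 800 cm.
Lower bound: ⌈800/300⌉ = 3 stock rods.
A packing using 3 stock rods:
  stock rod 1: 225 + 25 + 25 + 25 = 300
  stock rod 2: 225 = 225
  stock rod 3: 175 + 100 = 275
This matches the lower bound, so 3 is optimal.

3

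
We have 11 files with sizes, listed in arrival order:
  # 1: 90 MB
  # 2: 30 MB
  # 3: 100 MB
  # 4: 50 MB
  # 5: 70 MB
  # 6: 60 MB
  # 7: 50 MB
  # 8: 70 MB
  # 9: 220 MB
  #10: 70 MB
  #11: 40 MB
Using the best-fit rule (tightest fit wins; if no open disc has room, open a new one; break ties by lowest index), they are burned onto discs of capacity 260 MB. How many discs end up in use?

4

  90 → disc 1 (new)  [load 90/260]
  30 → disc 1  [load 120/260]
  100 → disc 1  [load 220/260]
  50 → disc 2 (new)  [load 50/260]
  70 → disc 2  [load 120/260]
  60 → disc 2  [load 180/260]
  50 → disc 2  [load 230/260]
  70 → disc 3 (new)  [load 70/260]
  220 → disc 4 (new)  [load 220/260]
  70 → disc 3  [load 140/260]
  40 → disc 1  [load 260/260]
4 discs opened.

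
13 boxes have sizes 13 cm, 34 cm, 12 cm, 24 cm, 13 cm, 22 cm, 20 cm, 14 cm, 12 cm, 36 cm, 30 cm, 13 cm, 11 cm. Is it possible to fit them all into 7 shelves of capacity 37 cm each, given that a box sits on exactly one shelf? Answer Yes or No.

Total = 254 cm; ⌈254/37⌉ = 7.
The bound of 7 does not rule out 7, but exhaustive search shows no assignment into 7 shelves of capacity 37 cm exists — the minimum is 8.

No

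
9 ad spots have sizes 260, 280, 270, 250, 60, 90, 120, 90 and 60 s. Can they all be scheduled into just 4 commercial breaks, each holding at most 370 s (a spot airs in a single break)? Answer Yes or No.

Total = 1480 s; ⌈1480/370⌉ = 4.
The bound of 4 does not rule out 4, but exhaustive search shows no assignment into 4 commercial breaks of capacity 370 s exists — the minimum is 5.

No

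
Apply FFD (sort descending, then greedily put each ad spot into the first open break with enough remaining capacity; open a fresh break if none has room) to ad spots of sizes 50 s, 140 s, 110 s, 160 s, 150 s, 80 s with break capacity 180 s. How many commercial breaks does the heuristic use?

5

Sorted descending: 160, 150, 140, 110, 80, 50.
  160 → break 1 (new)  [load 160/180]
  150 → break 2 (new)  [load 150/180]
  140 → break 3 (new)  [load 140/180]
  110 → break 4 (new)  [load 110/180]
  80 → break 5 (new)  [load 80/180]
  50 → break 4  [load 160/180]
5 commercial breaks opened.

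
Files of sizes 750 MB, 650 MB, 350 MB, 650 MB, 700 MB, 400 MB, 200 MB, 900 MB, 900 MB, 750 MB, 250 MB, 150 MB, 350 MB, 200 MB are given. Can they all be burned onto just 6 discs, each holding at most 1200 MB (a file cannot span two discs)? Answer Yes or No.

Total = 7200 MB; ⌈7200/1200⌉ = 6.
7 files each exceed half the capacity and cannot share a disc, forcing at least 7 discs.
At least 7 discs are required, but only 6 are allowed.

No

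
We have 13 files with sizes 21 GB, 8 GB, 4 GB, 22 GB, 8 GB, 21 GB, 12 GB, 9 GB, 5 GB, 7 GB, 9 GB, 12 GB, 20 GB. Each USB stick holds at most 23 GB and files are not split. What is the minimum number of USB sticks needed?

8

Total = 22 + 21 + 21 + 20 + 12 + 12 + 9 + 9 + 8 + 8 + 7 + 5 + 4 = 158 GB.
Lower bound: ⌈158/23⌉ = 7 USB sticks.
A packing using 8 USB sticks:
  USB stick 1: 22 = 22
  USB stick 2: 21 = 21
  USB stick 3: 21 = 21
  USB stick 4: 20 = 20
  USB stick 5: 12 + 9 = 21
  USB stick 6: 12 + 9 = 21
  USB stick 7: 8 + 8 + 7 = 23
  USB stick 8: 5 + 4 = 9
No arrangement into 7 USB sticks stays within capacity, so 8 is optimal.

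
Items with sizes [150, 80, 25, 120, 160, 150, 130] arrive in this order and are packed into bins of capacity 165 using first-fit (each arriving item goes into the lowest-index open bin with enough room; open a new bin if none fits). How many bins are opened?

6

  150 → bin 1 (new)  [load 150/165]
  80 → bin 2 (new)  [load 80/165]
  25 → bin 2  [load 105/165]
  120 → bin 3 (new)  [load 120/165]
  160 → bin 4 (new)  [load 160/165]
  150 → bin 5 (new)  [load 150/165]
  130 → bin 6 (new)  [load 130/165]
6 bins opened.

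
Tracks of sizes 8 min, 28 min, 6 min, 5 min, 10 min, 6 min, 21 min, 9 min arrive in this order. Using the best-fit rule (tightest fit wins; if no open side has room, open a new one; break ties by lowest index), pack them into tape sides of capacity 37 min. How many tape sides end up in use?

  8 → side 1 (new)  [load 8/37]
  28 → side 1  [load 36/37]
  6 → side 2 (new)  [load 6/37]
  5 → side 2  [load 11/37]
  10 → side 2  [load 21/37]
  6 → side 2  [load 27/37]
  21 → side 3 (new)  [load 21/37]
  9 → side 2  [load 36/37]
3 tape sides opened.

3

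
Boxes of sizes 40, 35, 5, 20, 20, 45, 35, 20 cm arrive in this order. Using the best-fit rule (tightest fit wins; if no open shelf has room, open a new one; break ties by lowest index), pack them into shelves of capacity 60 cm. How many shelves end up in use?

5

  40 → shelf 1 (new)  [load 40/60]
  35 → shelf 2 (new)  [load 35/60]
  5 → shelf 1  [load 45/60]
  20 → shelf 2  [load 55/60]
  20 → shelf 3 (new)  [load 20/60]
  45 → shelf 4 (new)  [load 45/60]
  35 → shelf 3  [load 55/60]
  20 → shelf 5 (new)  [load 20/60]
5 shelves opened.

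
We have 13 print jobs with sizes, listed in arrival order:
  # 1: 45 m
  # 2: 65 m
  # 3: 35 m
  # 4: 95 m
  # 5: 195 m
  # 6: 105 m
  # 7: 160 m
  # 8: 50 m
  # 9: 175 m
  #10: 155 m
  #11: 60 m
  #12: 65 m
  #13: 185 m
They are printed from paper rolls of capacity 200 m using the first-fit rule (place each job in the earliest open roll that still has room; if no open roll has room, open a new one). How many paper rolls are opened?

  45 → roll 1 (new)  [load 45/200]
  65 → roll 1  [load 110/200]
  35 → roll 1  [load 145/200]
  95 → roll 2 (new)  [load 95/200]
  195 → roll 3 (new)  [load 195/200]
  105 → roll 2  [load 200/200]
  160 → roll 4 (new)  [load 160/200]
  50 → roll 1  [load 195/200]
  175 → roll 5 (new)  [load 175/200]
  155 → roll 6 (new)  [load 155/200]
  60 → roll 7 (new)  [load 60/200]
  65 → roll 7  [load 125/200]
  185 → roll 8 (new)  [load 185/200]
8 paper rolls opened.

8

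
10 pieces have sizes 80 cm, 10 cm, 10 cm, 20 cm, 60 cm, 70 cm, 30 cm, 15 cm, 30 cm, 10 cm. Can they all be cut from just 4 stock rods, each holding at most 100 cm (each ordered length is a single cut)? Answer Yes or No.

Yes

A valid assignment using 4 stock rods:
  stock rod 1: 80 + 20 = 100
  stock rod 2: 70 + 30 = 100
  stock rod 3: 60 + 30 + 10 = 100
  stock rod 4: 15 + 10 + 10 = 35
Every load is within 100 cm, so 4 stock rods suffice.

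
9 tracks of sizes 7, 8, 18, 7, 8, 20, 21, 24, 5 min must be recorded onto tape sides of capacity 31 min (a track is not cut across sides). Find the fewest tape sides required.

Total = 24 + 21 + 20 + 18 + 8 + 8 + 7 + 7 + 5 = 118 min.
Lower bound: ⌈118/31⌉ = 4 tape sides.
A packing using 4 tape sides:
  side 1: 24 + 7 = 31
  side 2: 21 + 8 = 29
  side 3: 20 + 8 = 28
  side 4: 18 + 7 + 5 = 30
This matches the lower bound, so 4 is optimal.

4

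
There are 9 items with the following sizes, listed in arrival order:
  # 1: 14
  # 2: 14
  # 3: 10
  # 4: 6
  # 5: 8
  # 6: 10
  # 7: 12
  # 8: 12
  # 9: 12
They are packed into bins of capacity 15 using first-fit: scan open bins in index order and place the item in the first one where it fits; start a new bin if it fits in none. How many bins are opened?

  14 → bin 1 (new)  [load 14/15]
  14 → bin 2 (new)  [load 14/15]
  10 → bin 3 (new)  [load 10/15]
  6 → bin 4 (new)  [load 6/15]
  8 → bin 4  [load 14/15]
  10 → bin 5 (new)  [load 10/15]
  12 → bin 6 (new)  [load 12/15]
  12 → bin 7 (new)  [load 12/15]
  12 → bin 8 (new)  [load 12/15]
8 bins opened.

8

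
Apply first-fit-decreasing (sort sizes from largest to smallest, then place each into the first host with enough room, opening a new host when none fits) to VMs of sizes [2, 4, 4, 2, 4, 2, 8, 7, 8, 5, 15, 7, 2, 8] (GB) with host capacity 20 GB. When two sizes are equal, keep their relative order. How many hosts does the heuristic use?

4

Sorted descending: 15, 8, 8, 8, 7, 7, 5, 4, 4, 4, 2, 2, 2, 2.
  15 → host 1 (new)  [load 15/20]
  8 → host 2 (new)  [load 8/20]
  8 → host 2  [load 16/20]
  8 → host 3 (new)  [load 8/20]
  7 → host 3  [load 15/20]
  7 → host 4 (new)  [load 7/20]
  5 → host 1  [load 20/20]
  4 → host 2  [load 20/20]
  4 → host 3  [load 19/20]
  4 → host 4  [load 11/20]
  2 → host 4  [load 13/20]
  2 → host 4  [load 15/20]
  2 → host 4  [load 17/20]
  2 → host 4  [load 19/20]
4 hosts opened.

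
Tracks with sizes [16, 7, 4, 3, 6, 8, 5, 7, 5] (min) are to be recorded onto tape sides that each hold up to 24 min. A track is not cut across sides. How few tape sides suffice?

3

Total = 16 + 8 + 7 + 7 + 6 + 5 + 5 + 4 + 3 = 61 min.
Lower bound: ⌈61/24⌉ = 3 tape sides.
A packing using 3 tape sides:
  side 1: 16 + 8 = 24
  side 2: 7 + 7 + 6 + 4 = 24
  side 3: 5 + 5 + 3 = 13
This matches the lower bound, so 3 is optimal.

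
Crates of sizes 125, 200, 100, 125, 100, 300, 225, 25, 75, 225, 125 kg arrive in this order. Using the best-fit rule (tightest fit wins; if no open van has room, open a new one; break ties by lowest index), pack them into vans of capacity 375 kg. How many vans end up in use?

  125 → van 1 (new)  [load 125/375]
  200 → van 1  [load 325/375]
  100 → van 2 (new)  [load 100/375]
  125 → van 2  [load 225/375]
  100 → van 2  [load 325/375]
  300 → van 3 (new)  [load 300/375]
  225 → van 4 (new)  [load 225/375]
  25 → van 1  [load 350/375]
  75 → van 3  [load 375/375]
  225 → van 5 (new)  [load 225/375]
  125 → van 4  [load 350/375]
5 vans opened.

5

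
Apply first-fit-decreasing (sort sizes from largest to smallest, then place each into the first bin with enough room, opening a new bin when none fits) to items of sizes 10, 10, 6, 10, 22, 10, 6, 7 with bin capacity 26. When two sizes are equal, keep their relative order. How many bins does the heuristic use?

Sorted descending: 22, 10, 10, 10, 10, 7, 6, 6.
  22 → bin 1 (new)  [load 22/26]
  10 → bin 2 (new)  [load 10/26]
  10 → bin 2  [load 20/26]
  10 → bin 3 (new)  [load 10/26]
  10 → bin 3  [load 20/26]
  7 → bin 4 (new)  [load 7/26]
  6 → bin 2  [load 26/26]
  6 → bin 3  [load 26/26]
4 bins opened.

4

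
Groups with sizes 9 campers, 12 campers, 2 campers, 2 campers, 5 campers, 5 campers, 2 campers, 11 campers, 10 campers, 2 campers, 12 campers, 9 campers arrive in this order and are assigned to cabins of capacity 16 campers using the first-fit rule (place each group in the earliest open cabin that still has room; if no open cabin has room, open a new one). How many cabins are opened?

7

  9 → cabin 1 (new)  [load 9/16]
  12 → cabin 2 (new)  [load 12/16]
  2 → cabin 1  [load 11/16]
  2 → cabin 1  [load 13/16]
  5 → cabin 3 (new)  [load 5/16]
  5 → cabin 3  [load 10/16]
  2 → cabin 1  [load 15/16]
  11 → cabin 4 (new)  [load 11/16]
  10 → cabin 5 (new)  [load 10/16]
  2 → cabin 2  [load 14/16]
  12 → cabin 6 (new)  [load 12/16]
  9 → cabin 7 (new)  [load 9/16]
7 cabins opened.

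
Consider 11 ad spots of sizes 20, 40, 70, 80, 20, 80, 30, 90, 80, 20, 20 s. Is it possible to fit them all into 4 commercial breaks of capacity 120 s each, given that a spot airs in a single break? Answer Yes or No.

Total = 550 s; ⌈550/120⌉ = 5.
At least 5 commercial breaks are required, but only 4 are allowed.

No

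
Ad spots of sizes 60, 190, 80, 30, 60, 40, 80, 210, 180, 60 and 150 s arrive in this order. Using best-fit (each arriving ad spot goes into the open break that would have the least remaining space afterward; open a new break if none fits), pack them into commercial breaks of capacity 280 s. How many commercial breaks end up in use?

5

  60 → break 1 (new)  [load 60/280]
  190 → break 1  [load 250/280]
  80 → break 2 (new)  [load 80/280]
  30 → break 1  [load 280/280]
  60 → break 2  [load 140/280]
  40 → break 2  [load 180/280]
  80 → break 2  [load 260/280]
  210 → break 3 (new)  [load 210/280]
  180 → break 4 (new)  [load 180/280]
  60 → break 3  [load 270/280]
  150 → break 5 (new)  [load 150/280]
5 commercial breaks opened.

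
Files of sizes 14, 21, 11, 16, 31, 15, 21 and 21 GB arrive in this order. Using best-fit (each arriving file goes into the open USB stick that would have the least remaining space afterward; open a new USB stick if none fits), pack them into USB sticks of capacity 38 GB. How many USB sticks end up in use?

  14 → USB stick 1 (new)  [load 14/38]
  21 → USB stick 1  [load 35/38]
  11 → USB stick 2 (new)  [load 11/38]
  16 → USB stick 2  [load 27/38]
  31 → USB stick 3 (new)  [load 31/38]
  15 → USB stick 4 (new)  [load 15/38]
  21 → USB stick 4  [load 36/38]
  21 → USB stick 5 (new)  [load 21/38]
5 USB sticks opened.

5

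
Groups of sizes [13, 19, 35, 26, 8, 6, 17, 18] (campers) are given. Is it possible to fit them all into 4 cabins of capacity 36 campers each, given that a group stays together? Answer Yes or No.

Total = 142 campers; ⌈142/36⌉ = 4.
The bound of 4 does not rule out 4, but exhaustive search shows no assignment into 4 cabins of capacity 36 campers exists — the minimum is 5.

No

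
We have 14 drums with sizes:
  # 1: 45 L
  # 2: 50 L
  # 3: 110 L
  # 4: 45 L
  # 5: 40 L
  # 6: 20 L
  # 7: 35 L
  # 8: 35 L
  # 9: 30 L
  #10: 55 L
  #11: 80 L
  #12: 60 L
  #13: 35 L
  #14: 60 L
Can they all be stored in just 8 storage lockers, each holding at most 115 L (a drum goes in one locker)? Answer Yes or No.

A valid assignment using 7 storage lockers:
  locker 1: 110 = 110
  locker 2: 80 + 35 = 115
  locker 3: 60 + 55 = 115
  locker 4: 60 + 50 = 110
  locker 5: 45 + 45 + 20 = 110
  locker 6: 40 + 35 + 35 = 110
  locker 7: 30 = 30
That uses only 7 ≤ 8, so 8 storage lockers are enough.

Yes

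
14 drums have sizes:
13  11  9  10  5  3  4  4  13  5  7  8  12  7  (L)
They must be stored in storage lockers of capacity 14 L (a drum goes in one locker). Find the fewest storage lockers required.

Total = 13 + 13 + 12 + 11 + 10 + 9 + 8 + 7 + 7 + 5 + 5 + 4 + 4 + 3 = 111 L.
Lower bound: ⌈111/14⌉ = 8 storage lockers.
A packing using 9 storage lockers:
  locker 1: 13 = 13
  locker 2: 13 = 13
  locker 3: 12 = 12
  locker 4: 11 + 3 = 14
  locker 5: 10 + 4 = 14
  locker 6: 9 + 5 = 14
  locker 7: 8 + 5 = 13
  locker 8: 7 + 7 = 14
  locker 9: 4 = 4
No arrangement into 8 storage lockers stays within capacity, so 9 is optimal.

9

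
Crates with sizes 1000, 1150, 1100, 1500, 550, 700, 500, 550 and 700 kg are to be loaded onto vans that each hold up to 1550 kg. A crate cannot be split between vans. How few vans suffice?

Total = 1500 + 1150 + 1100 + 1000 + 700 + 700 + 550 + 550 + 500 = 7750 kg.
Lower bound: ⌈7750/1550⌉ = 5 vans.
A packing using 6 vans:
  van 1: 1500 = 1500
  van 2: 1150 = 1150
  van 3: 1100 = 1100
  van 4: 1000 + 550 = 1550
  van 5: 700 + 700 = 1400
  van 6: 550 + 500 = 1050
No arrangement into 5 vans stays within capacity, so 6 is optimal.

6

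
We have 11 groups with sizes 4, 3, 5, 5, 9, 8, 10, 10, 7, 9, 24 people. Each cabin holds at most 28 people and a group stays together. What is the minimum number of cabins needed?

Total = 24 + 10 + 10 + 9 + 9 + 8 + 7 + 5 + 5 + 4 + 3 = 94 people.
Lower bound: ⌈94/28⌉ = 4 cabins.
A packing using 4 cabins:
  cabin 1: 24 + 4 = 28
  cabin 2: 10 + 10 + 8 = 28
  cabin 3: 9 + 9 + 7 + 3 = 28
  cabin 4: 5 + 5 = 10
This matches the lower bound, so 4 is optimal.

4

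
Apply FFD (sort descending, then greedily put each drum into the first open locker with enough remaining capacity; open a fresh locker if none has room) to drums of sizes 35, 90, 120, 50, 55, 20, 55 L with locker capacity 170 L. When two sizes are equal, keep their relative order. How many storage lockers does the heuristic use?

Sorted descending: 120, 90, 55, 55, 50, 35, 20.
  120 → locker 1 (new)  [load 120/170]
  90 → locker 2 (new)  [load 90/170]
  55 → locker 2  [load 145/170]
  55 → locker 3 (new)  [load 55/170]
  50 → locker 1  [load 170/170]
  35 → locker 3  [load 90/170]
  20 → locker 2  [load 165/170]
3 storage lockers opened.

3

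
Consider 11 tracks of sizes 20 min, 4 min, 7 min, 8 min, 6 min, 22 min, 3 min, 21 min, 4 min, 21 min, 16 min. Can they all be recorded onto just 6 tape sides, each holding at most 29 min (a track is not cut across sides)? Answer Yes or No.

Yes

A valid assignment using 5 tape sides:
  side 1: 22 + 7 = 29
  side 2: 21 + 8 = 29
  side 3: 21 + 6 = 27
  side 4: 20 + 4 + 4 = 28
  side 5: 16 + 3 = 19
That uses only 5 ≤ 6, so 6 tape sides are enough.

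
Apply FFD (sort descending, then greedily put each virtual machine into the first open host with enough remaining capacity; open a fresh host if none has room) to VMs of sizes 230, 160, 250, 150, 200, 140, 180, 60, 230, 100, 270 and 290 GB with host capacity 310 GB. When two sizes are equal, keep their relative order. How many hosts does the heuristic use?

9

Sorted descending: 290, 270, 250, 230, 230, 200, 180, 160, 150, 140, 100, 60.
  290 → host 1 (new)  [load 290/310]
  270 → host 2 (new)  [load 270/310]
  250 → host 3 (new)  [load 250/310]
  230 → host 4 (new)  [load 230/310]
  230 → host 5 (new)  [load 230/310]
  200 → host 6 (new)  [load 200/310]
  180 → host 7 (new)  [load 180/310]
  160 → host 8 (new)  [load 160/310]
  150 → host 8  [load 310/310]
  140 → host 9 (new)  [load 140/310]
  100 → host 6  [load 300/310]
  60 → host 3  [load 310/310]
9 hosts opened.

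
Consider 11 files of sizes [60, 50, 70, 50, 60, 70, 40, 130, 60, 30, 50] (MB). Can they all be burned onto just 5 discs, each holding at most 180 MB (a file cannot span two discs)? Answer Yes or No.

Yes

A valid assignment using 4 discs:
  disc 1: 130 + 50 = 180
  disc 2: 70 + 70 + 40 = 180
  disc 3: 60 + 60 + 60 = 180
  disc 4: 50 + 50 + 30 = 130
That uses only 4 ≤ 5, so 5 discs are enough.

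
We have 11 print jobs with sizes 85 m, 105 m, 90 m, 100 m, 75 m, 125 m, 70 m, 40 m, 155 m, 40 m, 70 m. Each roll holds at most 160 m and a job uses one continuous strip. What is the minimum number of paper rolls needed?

Total = 155 + 125 + 105 + 100 + 90 + 85 + 75 + 70 + 70 + 40 + 40 = 955 m.
Lower bound: ⌈955/160⌉ = 6 paper rolls.
A packing using 7 paper rolls:
  roll 1: 155 = 155
  roll 2: 125 = 125
  roll 3: 105 + 40 = 145
  roll 4: 100 + 40 = 140
  roll 5: 90 + 70 = 160
  roll 6: 85 + 75 = 160
  roll 7: 70 = 70
No arrangement into 6 paper rolls stays within capacity, so 7 is optimal.

7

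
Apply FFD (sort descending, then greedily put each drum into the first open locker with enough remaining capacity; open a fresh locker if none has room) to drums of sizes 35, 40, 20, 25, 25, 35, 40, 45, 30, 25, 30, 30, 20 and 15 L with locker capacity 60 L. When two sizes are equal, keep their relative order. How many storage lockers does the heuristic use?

7

Sorted descending: 45, 40, 40, 35, 35, 30, 30, 30, 25, 25, 25, 20, 20, 15.
  45 → locker 1 (new)  [load 45/60]
  40 → locker 2 (new)  [load 40/60]
  40 → locker 3 (new)  [load 40/60]
  35 → locker 4 (new)  [load 35/60]
  35 → locker 5 (new)  [load 35/60]
  30 → locker 6 (new)  [load 30/60]
  30 → locker 6  [load 60/60]
  30 → locker 7 (new)  [load 30/60]
  25 → locker 4  [load 60/60]
  25 → locker 5  [load 60/60]
  25 → locker 7  [load 55/60]
  20 → locker 2  [load 60/60]
  20 → locker 3  [load 60/60]
  15 → locker 1  [load 60/60]
7 storage lockers opened.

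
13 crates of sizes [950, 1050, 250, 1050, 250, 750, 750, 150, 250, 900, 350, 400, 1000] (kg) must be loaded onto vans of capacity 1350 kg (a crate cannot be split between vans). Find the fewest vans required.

Total = 1050 + 1050 + 1000 + 950 + 900 + 750 + 750 + 400 + 350 + 250 + 250 + 250 + 150 = 8100 kg.
Lower bound: ⌈8100/1350⌉ = 6 vans.
Also, 7 crates each exceed 675 kg, and no two of those can share a van, so at least 7 vans are needed.
A packing using 7 vans:
  van 1: 1050 + 250 = 1300
  van 2: 1050 + 250 = 1300
  van 3: 1000 + 350 = 1350
  van 4: 950 + 400 = 1350
  van 5: 900 + 250 + 150 = 1300
  van 6: 750 = 750
  van 7: 750 = 750
This matches the lower bound, so 7 is optimal.

7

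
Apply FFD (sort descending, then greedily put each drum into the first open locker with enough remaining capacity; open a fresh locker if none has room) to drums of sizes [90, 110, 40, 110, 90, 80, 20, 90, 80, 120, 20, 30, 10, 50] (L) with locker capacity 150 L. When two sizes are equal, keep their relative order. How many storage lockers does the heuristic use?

8

Sorted descending: 120, 110, 110, 90, 90, 90, 80, 80, 50, 40, 30, 20, 20, 10.
  120 → locker 1 (new)  [load 120/150]
  110 → locker 2 (new)  [load 110/150]
  110 → locker 3 (new)  [load 110/150]
  90 → locker 4 (new)  [load 90/150]
  90 → locker 5 (new)  [load 90/150]
  90 → locker 6 (new)  [load 90/150]
  80 → locker 7 (new)  [load 80/150]
  80 → locker 8 (new)  [load 80/150]
  50 → locker 4  [load 140/150]
  40 → locker 2  [load 150/150]
  30 → locker 1  [load 150/150]
  20 → locker 3  [load 130/150]
  20 → locker 3  [load 150/150]
  10 → locker 4  [load 150/150]
8 storage lockers opened.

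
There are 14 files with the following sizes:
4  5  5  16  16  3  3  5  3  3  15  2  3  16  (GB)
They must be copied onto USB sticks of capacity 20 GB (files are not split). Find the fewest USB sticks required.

6

Total = 16 + 16 + 16 + 15 + 5 + 5 + 5 + 4 + 3 + 3 + 3 + 3 + 3 + 2 = 99 GB.
Lower bound: ⌈99/20⌉ = 5 USB sticks.
A packing using 6 USB sticks:
  USB stick 1: 16 + 4 = 20
  USB stick 2: 16 + 3 = 19
  USB stick 3: 16 + 3 = 19
  USB stick 4: 15 + 5 = 20
  USB stick 5: 5 + 5 + 3 + 3 + 3 = 19
  USB stick 6: 2 = 2
No arrangement into 5 USB sticks stays within capacity, so 6 is optimal.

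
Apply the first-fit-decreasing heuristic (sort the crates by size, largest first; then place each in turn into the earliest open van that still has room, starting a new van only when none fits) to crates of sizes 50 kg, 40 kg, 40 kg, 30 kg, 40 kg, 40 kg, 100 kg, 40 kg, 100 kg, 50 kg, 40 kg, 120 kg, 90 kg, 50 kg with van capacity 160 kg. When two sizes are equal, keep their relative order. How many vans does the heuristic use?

Sorted descending: 120, 100, 100, 90, 50, 50, 50, 40, 40, 40, 40, 40, 40, 30.
  120 → van 1 (new)  [load 120/160]
  100 → van 2 (new)  [load 100/160]
  100 → van 3 (new)  [load 100/160]
  90 → van 4 (new)  [load 90/160]
  50 → van 2  [load 150/160]
  50 → van 3  [load 150/160]
  50 → van 4  [load 140/160]
  40 → van 1  [load 160/160]
  40 → van 5 (new)  [load 40/160]
  40 → van 5  [load 80/160]
  40 → van 5  [load 120/160]
  40 → van 5  [load 160/160]
  40 → van 6 (new)  [load 40/160]
  30 → van 6  [load 70/160]
6 vans opened.

6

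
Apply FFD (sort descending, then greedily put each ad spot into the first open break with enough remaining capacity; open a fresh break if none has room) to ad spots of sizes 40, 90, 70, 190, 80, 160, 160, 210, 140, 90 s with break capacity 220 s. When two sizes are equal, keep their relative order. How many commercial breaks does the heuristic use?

7

Sorted descending: 210, 190, 160, 160, 140, 90, 90, 80, 70, 40.
  210 → break 1 (new)  [load 210/220]
  190 → break 2 (new)  [load 190/220]
  160 → break 3 (new)  [load 160/220]
  160 → break 4 (new)  [load 160/220]
  140 → break 5 (new)  [load 140/220]
  90 → break 6 (new)  [load 90/220]
  90 → break 6  [load 180/220]
  80 → break 5  [load 220/220]
  70 → break 7 (new)  [load 70/220]
  40 → break 3  [load 200/220]
7 commercial breaks opened.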